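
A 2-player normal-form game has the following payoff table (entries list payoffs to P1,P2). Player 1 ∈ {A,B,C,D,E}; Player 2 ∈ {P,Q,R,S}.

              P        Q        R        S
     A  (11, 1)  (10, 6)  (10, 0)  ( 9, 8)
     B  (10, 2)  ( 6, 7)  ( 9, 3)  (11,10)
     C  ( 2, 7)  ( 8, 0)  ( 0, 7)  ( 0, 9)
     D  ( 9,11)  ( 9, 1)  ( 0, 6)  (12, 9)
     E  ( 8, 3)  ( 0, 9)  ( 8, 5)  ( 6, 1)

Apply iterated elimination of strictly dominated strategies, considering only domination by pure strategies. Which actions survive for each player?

Remaining: P1:{A,B,D} P2:{P,S}

P1 drop C (A beats it: P:11>2 Q:10>8 R:10>0 S:9>0)
P1 drop E (A beats it: P:11>8 Q:10>0 R:10>8 S:9>6)
P2 drop Q (S beats it: A:8>6 B:10>7 D:9>1)
P2 drop R (S beats it: A:8>0 B:10>3 D:9>6)
P1→{A,B,D} P2→{P,S}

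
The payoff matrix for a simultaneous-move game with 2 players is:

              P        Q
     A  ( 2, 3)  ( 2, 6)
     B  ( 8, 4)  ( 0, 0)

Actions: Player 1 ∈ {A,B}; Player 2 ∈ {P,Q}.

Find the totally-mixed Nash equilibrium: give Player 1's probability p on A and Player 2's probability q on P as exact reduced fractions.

P1 indiff ⇒ q·2+(1-q)·2 = q·8+(1-q)·0 ⇒ q(-6) = (1-q)(-2) ⇒ q = 1/4
P2 indiff ⇒ p·3+(1-p)·4 = p·6+(1-p)·0 ⇒ p(-3) = (1-p)(-4) ⇒ p = 4/7

P1 mixes 4/7 on A; P2 mixes 1/4 on P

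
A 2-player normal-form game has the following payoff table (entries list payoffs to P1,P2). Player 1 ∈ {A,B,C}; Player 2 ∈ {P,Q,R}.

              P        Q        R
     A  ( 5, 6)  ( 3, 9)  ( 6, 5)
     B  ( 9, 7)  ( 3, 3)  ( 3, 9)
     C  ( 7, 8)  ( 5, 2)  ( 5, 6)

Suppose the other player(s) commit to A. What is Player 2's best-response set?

u_2(P vs A) = 6
u_2(Q vs A) = 9
u_2(R vs A) = 5
max payoff 9 at {Q}

BR_2 = {Q}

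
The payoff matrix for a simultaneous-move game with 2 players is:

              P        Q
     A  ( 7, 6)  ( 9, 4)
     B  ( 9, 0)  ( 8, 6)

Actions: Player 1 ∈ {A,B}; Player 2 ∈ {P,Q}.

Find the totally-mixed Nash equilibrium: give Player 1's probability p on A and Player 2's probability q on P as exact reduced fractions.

p=3/4, q=1/3

P1 indiff ⇒ q·7+(1-q)·9 = q·9+(1-q)·8 ⇒ q(-2) = (1-q)(-1) ⇒ q = 1/3
P2 indiff ⇒ p·6+(1-p)·0 = p·4+(1-p)·6 ⇒ p(2) = (1-p)(6) ⇒ p = 3/4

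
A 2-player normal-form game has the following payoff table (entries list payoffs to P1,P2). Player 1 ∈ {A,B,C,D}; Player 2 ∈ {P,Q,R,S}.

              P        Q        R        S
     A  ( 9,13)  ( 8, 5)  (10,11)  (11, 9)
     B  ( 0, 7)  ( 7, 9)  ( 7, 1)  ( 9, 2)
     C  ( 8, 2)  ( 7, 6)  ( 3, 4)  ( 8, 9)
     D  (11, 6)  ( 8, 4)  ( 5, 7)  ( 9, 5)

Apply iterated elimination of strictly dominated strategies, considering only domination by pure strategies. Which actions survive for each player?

P1 drop B (A beats it: P:9>0 Q:8>7 R:10>7 S:11>9)
P1 drop C (A beats it: P:9>8 Q:8>7 R:10>3 S:11>8)
P2 drop Q (P beats it: A:13>5 D:6>4)
P2 drop S (P beats it: A:13>9 D:6>5)
P1→{A,D} P2→{P,R}

IESDS → P1:{A,D} P2:{P,R}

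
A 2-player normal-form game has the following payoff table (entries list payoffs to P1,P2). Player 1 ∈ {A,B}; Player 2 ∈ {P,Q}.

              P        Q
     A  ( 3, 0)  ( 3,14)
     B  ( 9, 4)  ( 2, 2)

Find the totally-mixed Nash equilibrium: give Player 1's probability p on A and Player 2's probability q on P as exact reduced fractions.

P1 indiff ⇒ q·3+(1-q)·3 = q·9+(1-q)·2 ⇒ q(-6) = (1-q)(-1) ⇒ q = 1/7
P2 indiff ⇒ p·0+(1-p)·4 = p·14+(1-p)·2 ⇒ p(-14) = (1-p)(-2) ⇒ p = 1/8

p=1/8, q=1/7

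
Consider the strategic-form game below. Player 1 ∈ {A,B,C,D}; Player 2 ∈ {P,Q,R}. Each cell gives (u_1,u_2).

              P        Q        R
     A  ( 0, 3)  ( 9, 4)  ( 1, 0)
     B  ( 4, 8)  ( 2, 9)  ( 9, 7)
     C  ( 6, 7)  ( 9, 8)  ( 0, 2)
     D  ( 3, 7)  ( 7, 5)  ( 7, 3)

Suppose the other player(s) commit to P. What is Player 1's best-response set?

u_1(A vs P) = 0
u_1(B vs P) = 4
u_1(C vs P) = 6
u_1(D vs P) = 3
max payoff 6 at {C}

P1 best: {C}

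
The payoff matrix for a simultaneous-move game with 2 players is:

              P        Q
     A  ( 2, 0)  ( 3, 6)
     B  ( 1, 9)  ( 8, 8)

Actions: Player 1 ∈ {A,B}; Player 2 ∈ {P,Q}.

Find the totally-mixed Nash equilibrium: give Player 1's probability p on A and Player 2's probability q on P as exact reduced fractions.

P1 indiff ⇒ q·2+(1-q)·3 = q·1+(1-q)·8 ⇒ q(1) = (1-q)(5) ⇒ q = 5/6
P2 indiff ⇒ p·0+(1-p)·9 = p·6+(1-p)·8 ⇒ p(-6) = (1-p)(-1) ⇒ p = 1/7

(p,q) = (1/7, 5/6)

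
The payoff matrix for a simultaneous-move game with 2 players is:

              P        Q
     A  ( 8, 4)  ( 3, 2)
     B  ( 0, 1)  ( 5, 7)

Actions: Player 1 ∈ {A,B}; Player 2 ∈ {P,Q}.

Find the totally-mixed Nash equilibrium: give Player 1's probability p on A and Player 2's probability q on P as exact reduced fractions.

P1 indiff ⇒ q·8+(1-q)·3 = q·0+(1-q)·5 ⇒ q(8) = (1-q)(2) ⇒ q = 1/5
P2 indiff ⇒ p·4+(1-p)·1 = p·2+(1-p)·7 ⇒ p(2) = (1-p)(6) ⇒ p = 3/4

P1 mixes 3/4 on A; P2 mixes 1/5 on P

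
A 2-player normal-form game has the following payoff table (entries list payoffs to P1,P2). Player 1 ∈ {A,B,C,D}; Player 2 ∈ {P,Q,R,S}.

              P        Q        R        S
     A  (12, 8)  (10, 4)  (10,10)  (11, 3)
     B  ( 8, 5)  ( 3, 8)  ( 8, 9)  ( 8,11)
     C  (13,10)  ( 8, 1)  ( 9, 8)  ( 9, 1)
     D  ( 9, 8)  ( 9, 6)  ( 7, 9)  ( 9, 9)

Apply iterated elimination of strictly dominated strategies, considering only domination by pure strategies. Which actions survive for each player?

IESDS → P1:{A,C} P2:{P,R}

P1 drop B (A beats it: P:12>8 Q:10>3 R:10>8 S:11>8)
P1 drop D (A beats it: P:12>9 Q:10>9 R:10>7 S:11>9)
P2 drop Q (P beats it: A:8>4 C:10>1)
P2 drop S (P beats it: A:8>3 C:10>1)
P1→{A,C} P2→{P,R}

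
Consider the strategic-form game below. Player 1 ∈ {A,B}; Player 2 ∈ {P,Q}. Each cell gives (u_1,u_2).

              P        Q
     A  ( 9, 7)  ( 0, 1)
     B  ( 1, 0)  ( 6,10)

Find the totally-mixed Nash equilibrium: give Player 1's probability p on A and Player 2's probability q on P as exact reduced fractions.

p=5/8, q=3/7

P1 indiff ⇒ q·9+(1-q)·0 = q·1+(1-q)·6 ⇒ q(8) = (1-q)(6) ⇒ q = 3/7
P2 indiff ⇒ p·7+(1-p)·0 = p·1+(1-p)·10 ⇒ p(6) = (1-p)(10) ⇒ p = 5/8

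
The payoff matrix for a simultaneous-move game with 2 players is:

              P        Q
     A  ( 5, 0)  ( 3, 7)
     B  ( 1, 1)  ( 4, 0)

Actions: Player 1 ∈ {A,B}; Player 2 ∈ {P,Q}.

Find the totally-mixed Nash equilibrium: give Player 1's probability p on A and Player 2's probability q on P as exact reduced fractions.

P1 indiff ⇒ q·5+(1-q)·3 = q·1+(1-q)·4 ⇒ q(4) = (1-q)(1) ⇒ q = 1/5
P2 indiff ⇒ p·0+(1-p)·1 = p·7+(1-p)·0 ⇒ p(-7) = (1-p)(-1) ⇒ p = 1/8

p=1/8, q=1/5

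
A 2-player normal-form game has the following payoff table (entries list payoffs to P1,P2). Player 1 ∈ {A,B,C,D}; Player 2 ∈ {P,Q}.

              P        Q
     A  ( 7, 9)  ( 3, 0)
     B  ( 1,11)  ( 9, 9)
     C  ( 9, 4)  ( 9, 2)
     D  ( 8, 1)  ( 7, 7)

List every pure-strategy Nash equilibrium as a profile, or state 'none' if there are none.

NE set: (C,P)

(A,P): not NE [P1→C gives 9>7]
(A,Q): not NE [P1→C gives 9>3; P2→P gives 9>0]
(B,P): not NE [P1→C gives 9>1]
(B,Q): not NE [P2→P gives 11>9]
(C,P): NE
(C,Q): not NE [P2→P gives 4>2]
(D,P): not NE [P1→C gives 9>8; P2→Q gives 7>1]
(D,Q): not NE [P1→C gives 9>7]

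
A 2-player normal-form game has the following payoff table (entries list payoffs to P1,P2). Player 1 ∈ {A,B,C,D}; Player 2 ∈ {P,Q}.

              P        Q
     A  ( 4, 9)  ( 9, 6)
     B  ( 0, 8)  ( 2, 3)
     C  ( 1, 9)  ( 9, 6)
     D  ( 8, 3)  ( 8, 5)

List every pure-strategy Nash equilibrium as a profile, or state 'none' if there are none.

No pure NE.

(A,P): not NE [P1→D gives 8>4]
(A,Q): not NE [P2→P gives 9>6]
(B,P): not NE [P1→D gives 8>0]
(B,Q): not NE [P1→C gives 9>2; P2→P gives 8>3]
(C,P): not NE [P1→D gives 8>1]
(C,Q): not NE [P2→P gives 9>6]
(D,P): not NE [P2→Q gives 5>3]
(D,Q): not NE [P1→C gives 9>8]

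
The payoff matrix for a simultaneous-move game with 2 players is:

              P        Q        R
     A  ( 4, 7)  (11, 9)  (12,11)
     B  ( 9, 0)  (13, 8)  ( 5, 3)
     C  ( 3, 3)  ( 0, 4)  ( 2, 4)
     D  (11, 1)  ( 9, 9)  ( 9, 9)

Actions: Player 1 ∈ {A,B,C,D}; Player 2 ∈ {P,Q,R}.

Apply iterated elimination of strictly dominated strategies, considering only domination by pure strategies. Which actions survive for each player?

P1 drop C (A beats it: P:4>3 Q:11>0 R:12>2)
P2 drop P (Q beats it: A:9>7 B:8>0 D:9>1)
P1 drop D (A beats it: Q:11>9 R:12>9)
P1→{A,B} P2→{Q,R}

IESDS → P1:{A,B} P2:{Q,R}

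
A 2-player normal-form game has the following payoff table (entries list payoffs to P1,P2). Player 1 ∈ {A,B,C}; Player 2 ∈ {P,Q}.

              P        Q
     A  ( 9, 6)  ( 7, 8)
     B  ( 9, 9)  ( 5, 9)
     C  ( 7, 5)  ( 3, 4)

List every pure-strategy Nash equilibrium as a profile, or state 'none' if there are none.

(A,P): not NE [P2→Q gives 8>6]
(A,Q): NE
(B,P): NE
(B,Q): not NE [P1→A gives 7>5]
(C,P): not NE [P1→B gives 9>7]
(C,Q): not NE [P1→A gives 7>3; P2→P gives 5>4]

NE set: (A,Q), (B,P)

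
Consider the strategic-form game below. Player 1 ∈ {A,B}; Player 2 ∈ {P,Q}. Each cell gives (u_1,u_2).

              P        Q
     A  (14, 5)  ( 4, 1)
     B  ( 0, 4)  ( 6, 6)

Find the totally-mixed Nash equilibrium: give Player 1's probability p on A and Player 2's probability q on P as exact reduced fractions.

p=1/3, q=1/8

P1 indiff ⇒ q·14+(1-q)·4 = q·0+(1-q)·6 ⇒ q(14) = (1-q)(2) ⇒ q = 1/8
P2 indiff ⇒ p·5+(1-p)·4 = p·1+(1-p)·6 ⇒ p(4) = (1-p)(2) ⇒ p = 1/3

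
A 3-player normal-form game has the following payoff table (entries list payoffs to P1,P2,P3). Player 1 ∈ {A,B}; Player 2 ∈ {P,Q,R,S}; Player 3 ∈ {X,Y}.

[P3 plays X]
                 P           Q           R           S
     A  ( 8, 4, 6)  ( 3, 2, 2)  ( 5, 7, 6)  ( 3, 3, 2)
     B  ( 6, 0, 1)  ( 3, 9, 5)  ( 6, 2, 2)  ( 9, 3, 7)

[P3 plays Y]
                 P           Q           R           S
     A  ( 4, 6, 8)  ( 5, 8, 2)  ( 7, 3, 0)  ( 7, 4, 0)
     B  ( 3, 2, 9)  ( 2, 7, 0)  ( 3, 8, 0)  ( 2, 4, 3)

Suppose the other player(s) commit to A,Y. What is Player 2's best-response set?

u_2(P vs A,Y) = 6
u_2(Q vs A,Y) = 8
u_2(R vs A,Y) = 3
u_2(S vs A,Y) = 4
max payoff 8 at {Q}

BR_2 = {Q}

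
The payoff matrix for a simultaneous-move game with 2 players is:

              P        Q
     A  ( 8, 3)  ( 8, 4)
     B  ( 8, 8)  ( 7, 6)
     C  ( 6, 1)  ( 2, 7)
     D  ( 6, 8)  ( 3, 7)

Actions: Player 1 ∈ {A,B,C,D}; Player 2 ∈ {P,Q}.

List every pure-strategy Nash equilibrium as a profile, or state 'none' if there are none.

NE set: (A,Q), (B,P)

(A,P): not NE [P2→Q gives 4>3]
(A,Q): NE
(B,P): NE
(B,Q): not NE [P1→A gives 8>7; P2→P gives 8>6]
(C,P): not NE [P1→B gives 8>6; P2→Q gives 7>1]
(C,Q): not NE [P1→A gives 8>2]
(D,P): not NE [P1→B gives 8>6]
(D,Q): not NE [P1→A gives 8>3; P2→P gives 8>7]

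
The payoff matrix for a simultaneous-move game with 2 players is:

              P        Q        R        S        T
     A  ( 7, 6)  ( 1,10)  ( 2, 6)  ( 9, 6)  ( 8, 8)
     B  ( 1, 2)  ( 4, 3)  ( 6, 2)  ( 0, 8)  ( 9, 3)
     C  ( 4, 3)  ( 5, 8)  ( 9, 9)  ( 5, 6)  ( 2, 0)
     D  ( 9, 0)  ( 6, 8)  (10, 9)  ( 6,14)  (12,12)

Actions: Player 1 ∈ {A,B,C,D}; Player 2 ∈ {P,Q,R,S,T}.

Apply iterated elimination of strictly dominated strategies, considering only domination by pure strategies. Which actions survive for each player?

Survivors P1:{A,D} P2:{Q,S,T}

P1 drop B (D beats it: P:9>1 Q:6>4 R:10>6 S:6>0 T:12>9)
P1 drop C (D beats it: P:9>4 Q:6>5 R:10>9 S:6>5 T:12>2)
P2 drop P (Q beats it: A:10>6 D:8>0)
P2 drop R (T beats it: A:8>6 D:12>9)
P1→{A,D} P2→{Q,S,T}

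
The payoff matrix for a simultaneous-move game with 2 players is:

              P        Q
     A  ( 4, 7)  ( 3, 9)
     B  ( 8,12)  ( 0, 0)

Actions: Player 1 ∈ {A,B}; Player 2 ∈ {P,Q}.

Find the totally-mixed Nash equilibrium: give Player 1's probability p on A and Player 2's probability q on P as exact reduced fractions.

P1 indiff ⇒ q·4+(1-q)·3 = q·8+(1-q)·0 ⇒ q(-4) = (1-q)(-3) ⇒ q = 3/7
P2 indiff ⇒ p·7+(1-p)·12 = p·9+(1-p)·0 ⇒ p(-2) = (1-p)(-12) ⇒ p = 6/7

p=6/7, q=3/7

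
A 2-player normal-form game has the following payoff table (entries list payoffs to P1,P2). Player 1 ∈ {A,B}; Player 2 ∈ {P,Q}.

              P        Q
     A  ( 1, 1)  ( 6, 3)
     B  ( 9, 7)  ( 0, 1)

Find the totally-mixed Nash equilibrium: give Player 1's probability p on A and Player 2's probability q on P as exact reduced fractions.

P1 indiff ⇒ q·1+(1-q)·6 = q·9+(1-q)·0 ⇒ q(-8) = (1-q)(-6) ⇒ q = 3/7
P2 indiff ⇒ p·1+(1-p)·7 = p·3+(1-p)·1 ⇒ p(-2) = (1-p)(-6) ⇒ p = 3/4

P1 mixes 3/4 on A; P2 mixes 3/7 on P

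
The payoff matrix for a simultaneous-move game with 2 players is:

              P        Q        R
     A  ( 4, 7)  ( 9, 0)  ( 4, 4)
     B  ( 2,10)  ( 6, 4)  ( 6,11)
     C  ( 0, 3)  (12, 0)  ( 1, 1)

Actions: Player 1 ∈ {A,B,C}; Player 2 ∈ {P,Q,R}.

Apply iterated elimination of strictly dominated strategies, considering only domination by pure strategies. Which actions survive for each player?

P2 drop Q (P beats it: A:7>0 B:10>4 C:3>0)
P1 drop C (A beats it: P:4>0 R:4>1)
P1→{A,B} P2→{P,R}

Remaining: P1:{A,B} P2:{P,R}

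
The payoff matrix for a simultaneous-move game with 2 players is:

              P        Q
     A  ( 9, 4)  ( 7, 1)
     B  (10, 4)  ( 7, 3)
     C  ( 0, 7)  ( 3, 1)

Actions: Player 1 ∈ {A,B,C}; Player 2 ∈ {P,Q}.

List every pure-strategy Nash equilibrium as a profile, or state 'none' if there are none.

(A,P): not NE [P1→B gives 10>9]
(A,Q): not NE [P2→P gives 4>1]
(B,P): NE
(B,Q): not NE [P2→P gives 4>3]
(C,P): not NE [P1→B gives 10>0]
(C,Q): not NE [P1→B gives 7>3; P2→P gives 7>1]

PSNE = {(B,P)}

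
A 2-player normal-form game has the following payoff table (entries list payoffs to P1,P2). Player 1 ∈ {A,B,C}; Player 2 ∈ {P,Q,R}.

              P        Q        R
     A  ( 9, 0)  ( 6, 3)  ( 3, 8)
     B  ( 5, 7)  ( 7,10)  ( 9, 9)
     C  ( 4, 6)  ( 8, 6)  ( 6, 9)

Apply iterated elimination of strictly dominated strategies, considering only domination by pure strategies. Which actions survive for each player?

P2 drop P (R beats it: A:8>0 B:9>7 C:9>6)
P1 drop A (B beats it: Q:7>6 R:9>3)
P1→{B,C} P2→{Q,R}

Remaining: P1:{B,C} P2:{Q,R}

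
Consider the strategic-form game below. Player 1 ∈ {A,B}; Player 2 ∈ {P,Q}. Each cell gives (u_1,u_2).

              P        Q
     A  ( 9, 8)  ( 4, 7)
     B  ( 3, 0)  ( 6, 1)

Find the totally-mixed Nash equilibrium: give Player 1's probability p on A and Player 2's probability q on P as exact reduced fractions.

p=1/2, q=1/4

P1 indiff ⇒ q·9+(1-q)·4 = q·3+(1-q)·6 ⇒ q(6) = (1-q)(2) ⇒ q = 1/4
P2 indiff ⇒ p·8+(1-p)·0 = p·7+(1-p)·1 ⇒ p(1) = (1-p)(1) ⇒ p = 1/2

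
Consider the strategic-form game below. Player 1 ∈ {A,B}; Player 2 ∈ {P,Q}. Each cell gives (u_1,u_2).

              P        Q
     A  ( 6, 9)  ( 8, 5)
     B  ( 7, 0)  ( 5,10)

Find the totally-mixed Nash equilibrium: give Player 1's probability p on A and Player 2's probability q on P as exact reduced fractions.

p=5/7, q=3/4

P1 indiff ⇒ q·6+(1-q)·8 = q·7+(1-q)·5 ⇒ q(-1) = (1-q)(-3) ⇒ q = 3/4
P2 indiff ⇒ p·9+(1-p)·0 = p·5+(1-p)·10 ⇒ p(4) = (1-p)(10) ⇒ p = 5/7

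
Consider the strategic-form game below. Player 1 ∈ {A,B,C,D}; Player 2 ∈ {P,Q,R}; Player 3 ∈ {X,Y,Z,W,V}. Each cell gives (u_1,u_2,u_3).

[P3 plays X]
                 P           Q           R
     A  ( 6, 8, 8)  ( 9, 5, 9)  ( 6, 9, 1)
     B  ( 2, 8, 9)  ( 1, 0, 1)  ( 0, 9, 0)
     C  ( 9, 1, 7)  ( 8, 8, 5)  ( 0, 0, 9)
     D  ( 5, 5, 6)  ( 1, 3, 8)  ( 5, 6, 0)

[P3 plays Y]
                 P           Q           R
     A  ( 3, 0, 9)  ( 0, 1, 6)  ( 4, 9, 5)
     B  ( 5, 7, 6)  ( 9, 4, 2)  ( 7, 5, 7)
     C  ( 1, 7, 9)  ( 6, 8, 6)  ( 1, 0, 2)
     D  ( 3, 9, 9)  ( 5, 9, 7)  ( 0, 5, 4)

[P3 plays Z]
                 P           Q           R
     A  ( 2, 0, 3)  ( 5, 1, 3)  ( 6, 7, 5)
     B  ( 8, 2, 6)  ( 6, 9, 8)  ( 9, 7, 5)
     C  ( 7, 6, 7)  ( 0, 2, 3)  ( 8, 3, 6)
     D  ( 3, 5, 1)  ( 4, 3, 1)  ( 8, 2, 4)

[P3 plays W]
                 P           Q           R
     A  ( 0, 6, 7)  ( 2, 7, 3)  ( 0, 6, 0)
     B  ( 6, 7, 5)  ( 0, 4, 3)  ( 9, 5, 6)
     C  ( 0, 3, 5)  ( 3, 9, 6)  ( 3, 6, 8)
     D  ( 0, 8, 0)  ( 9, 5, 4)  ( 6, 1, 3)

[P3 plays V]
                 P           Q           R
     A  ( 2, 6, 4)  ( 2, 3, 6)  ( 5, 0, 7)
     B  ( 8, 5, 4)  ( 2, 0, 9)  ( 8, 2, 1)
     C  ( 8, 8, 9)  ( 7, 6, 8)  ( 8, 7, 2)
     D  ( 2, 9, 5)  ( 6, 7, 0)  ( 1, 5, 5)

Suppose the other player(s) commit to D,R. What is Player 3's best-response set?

BR_3 = {V}

u_3(X vs D,R) = 0
u_3(Y vs D,R) = 4
u_3(Z vs D,R) = 4
u_3(W vs D,R) = 3
u_3(V vs D,R) = 5
max payoff 5 at {V}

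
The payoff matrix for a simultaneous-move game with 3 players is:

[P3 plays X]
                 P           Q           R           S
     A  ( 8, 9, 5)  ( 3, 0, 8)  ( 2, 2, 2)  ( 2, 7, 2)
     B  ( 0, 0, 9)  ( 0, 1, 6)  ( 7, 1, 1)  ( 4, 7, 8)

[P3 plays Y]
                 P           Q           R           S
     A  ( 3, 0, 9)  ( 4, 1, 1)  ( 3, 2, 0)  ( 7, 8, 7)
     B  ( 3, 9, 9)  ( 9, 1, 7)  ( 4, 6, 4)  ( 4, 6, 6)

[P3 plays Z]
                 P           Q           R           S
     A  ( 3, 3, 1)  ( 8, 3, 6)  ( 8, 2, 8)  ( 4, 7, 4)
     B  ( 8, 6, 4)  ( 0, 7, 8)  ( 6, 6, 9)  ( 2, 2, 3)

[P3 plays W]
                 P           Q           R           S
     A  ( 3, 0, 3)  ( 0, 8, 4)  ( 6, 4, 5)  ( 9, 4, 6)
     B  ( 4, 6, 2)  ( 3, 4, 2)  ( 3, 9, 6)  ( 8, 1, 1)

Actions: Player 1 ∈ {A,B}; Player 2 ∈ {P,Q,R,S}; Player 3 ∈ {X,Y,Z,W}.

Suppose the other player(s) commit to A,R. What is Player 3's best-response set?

BR_3 = {Z}

u_3(X vs A,R) = 2
u_3(Y vs A,R) = 0
u_3(Z vs A,R) = 8
u_3(W vs A,R) = 5
max payoff 8 at {Z}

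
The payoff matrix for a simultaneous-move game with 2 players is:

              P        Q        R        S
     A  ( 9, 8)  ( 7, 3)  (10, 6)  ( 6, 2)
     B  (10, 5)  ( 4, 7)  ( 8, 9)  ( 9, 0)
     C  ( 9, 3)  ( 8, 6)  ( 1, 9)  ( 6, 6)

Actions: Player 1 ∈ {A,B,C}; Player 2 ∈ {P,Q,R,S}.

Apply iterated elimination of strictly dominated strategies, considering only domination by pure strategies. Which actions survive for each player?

P2 drop Q (R beats it: A:6>3 B:9>7 C:9>6)
P1 drop C (B beats it: P:10>9 R:8>1 S:9>6)
P2 drop S (P beats it: A:8>2 B:5>0)
P1→{A,B} P2→{P,R}

Remaining: P1:{A,B} P2:{P,R}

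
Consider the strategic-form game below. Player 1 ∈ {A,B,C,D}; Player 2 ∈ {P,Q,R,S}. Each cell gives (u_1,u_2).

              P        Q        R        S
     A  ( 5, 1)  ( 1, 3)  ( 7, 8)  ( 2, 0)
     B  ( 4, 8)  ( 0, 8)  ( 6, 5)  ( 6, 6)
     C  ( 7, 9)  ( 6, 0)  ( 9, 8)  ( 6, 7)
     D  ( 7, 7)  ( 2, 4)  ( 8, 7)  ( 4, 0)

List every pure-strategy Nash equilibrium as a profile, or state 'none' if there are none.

(A,P): not NE [P1→D gives 7>5; P2→R gives 8>1]
(A,Q): not NE [P1→C gives 6>1; P2→R gives 8>3]
(A,R): not NE [P1→C gives 9>7]
(A,S): not NE [P1→C gives 6>2; P2→R gives 8>0]
(B,P): not NE [P1→D gives 7>4]
(B,Q): not NE [P1→C gives 6>0]
(B,R): not NE [P1→C gives 9>6; P2→Q gives 8>5]
(B,S): not NE [P2→Q gives 8>6]
(C,P): NE
(C,Q): not NE [P2→P gives 9>0]
(C,R): not NE [P2→P gives 9>8]
(C,S): not NE [P2→P gives 9>7]
(D,P): NE
(D,Q): not NE [P1→C gives 6>2; P2→R gives 7>4]
(D,R): not NE [P1→C gives 9>8]
(D,S): not NE [P1→C gives 6>4; P2→R gives 7>0]

PSNE = {(C,P), (D,P)}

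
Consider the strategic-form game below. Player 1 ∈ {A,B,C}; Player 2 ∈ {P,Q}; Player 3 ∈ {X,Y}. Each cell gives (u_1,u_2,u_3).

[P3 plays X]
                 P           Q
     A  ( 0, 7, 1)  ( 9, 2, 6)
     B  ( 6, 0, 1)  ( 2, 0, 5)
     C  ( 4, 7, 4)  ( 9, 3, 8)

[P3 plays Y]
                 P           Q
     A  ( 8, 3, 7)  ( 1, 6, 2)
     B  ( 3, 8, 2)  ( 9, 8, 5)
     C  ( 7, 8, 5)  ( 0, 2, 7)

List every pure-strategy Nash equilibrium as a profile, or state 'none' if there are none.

(A,P,X): not NE [P1→B gives 6>0; P3→Y gives 7>1]
(A,P,Y): not NE [P2→Q gives 6>3]
(A,Q,X): not NE [P2→P gives 7>2]
(A,Q,Y): not NE [P1→B gives 9>1; P3→X gives 6>2]
(B,P,X): not NE [P3→Y gives 2>1]
(B,P,Y): not NE [P1→A gives 8>3]
(B,Q,X): not NE [P1→C gives 9>2]
(B,Q,Y): NE
(C,P,X): not NE [P1→B gives 6>4; P3→Y gives 5>4]
(C,P,Y): not NE [P1→A gives 8>7]
(C,Q,X): not NE [P2→P gives 7>3]
(C,Q,Y): not NE [P1→B gives 9>0; P2→P gives 8>2; P3→X gives 8>7]

PSNE = {(B,Q,Y)}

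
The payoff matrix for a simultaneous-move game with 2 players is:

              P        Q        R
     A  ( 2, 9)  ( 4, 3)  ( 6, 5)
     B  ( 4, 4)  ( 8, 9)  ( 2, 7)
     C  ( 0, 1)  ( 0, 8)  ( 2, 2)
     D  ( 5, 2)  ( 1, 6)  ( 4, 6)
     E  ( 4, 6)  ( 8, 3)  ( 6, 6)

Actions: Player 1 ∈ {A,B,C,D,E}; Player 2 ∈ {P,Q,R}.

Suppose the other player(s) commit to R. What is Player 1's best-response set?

argmax u_1 = {A,E}

u_1(A vs R) = 6
u_1(B vs R) = 2
u_1(C vs R) = 2
u_1(D vs R) = 4
u_1(E vs R) = 6
max payoff 6 at {A,E}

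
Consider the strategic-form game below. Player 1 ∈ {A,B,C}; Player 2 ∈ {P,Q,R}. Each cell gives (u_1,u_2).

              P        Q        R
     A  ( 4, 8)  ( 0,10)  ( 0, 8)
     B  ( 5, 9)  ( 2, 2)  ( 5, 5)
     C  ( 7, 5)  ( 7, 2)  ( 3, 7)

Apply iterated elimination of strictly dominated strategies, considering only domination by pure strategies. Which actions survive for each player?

Survivors P1:{B,C} P2:{P,R}

P1 drop A (B beats it: P:5>4 Q:2>0 R:5>0)
P2 drop Q (P beats it: B:9>2 C:5>2)
P1→{B,C} P2→{P,R}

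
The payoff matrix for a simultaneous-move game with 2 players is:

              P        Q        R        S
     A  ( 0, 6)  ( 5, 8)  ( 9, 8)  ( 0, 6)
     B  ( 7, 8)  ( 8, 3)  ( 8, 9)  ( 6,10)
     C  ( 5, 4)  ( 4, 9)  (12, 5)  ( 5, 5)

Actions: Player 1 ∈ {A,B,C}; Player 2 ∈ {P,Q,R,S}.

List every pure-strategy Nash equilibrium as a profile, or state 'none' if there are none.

NE set: (B,S)

(A,P): not NE [P1→B gives 7>0; P2→R gives 8>6]
(A,Q): not NE [P1→B gives 8>5]
(A,R): not NE [P1→C gives 12>9]
(A,S): not NE [P1→B gives 6>0; P2→R gives 8>6]
(B,P): not NE [P2→S gives 10>8]
(B,Q): not NE [P2→S gives 10>3]
(B,R): not NE [P1→C gives 12>8; P2→S gives 10>9]
(B,S): NE
(C,P): not NE [P1→B gives 7>5; P2→Q gives 9>4]
(C,Q): not NE [P1→B gives 8>4]
(C,R): not NE [P2→Q gives 9>5]
(C,S): not NE [P1→B gives 6>5; P2→Q gives 9>5]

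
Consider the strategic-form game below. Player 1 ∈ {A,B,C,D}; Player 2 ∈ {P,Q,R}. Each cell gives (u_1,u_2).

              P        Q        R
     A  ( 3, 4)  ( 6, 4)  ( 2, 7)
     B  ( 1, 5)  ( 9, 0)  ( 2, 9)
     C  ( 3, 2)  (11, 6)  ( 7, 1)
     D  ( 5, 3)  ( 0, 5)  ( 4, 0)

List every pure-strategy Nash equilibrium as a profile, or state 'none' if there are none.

(A,P): not NE [P1→D gives 5>3; P2→R gives 7>4]
(A,Q): not NE [P1→C gives 11>6; P2→R gives 7>4]
(A,R): not NE [P1→C gives 7>2]
(B,P): not NE [P1→D gives 5>1; P2→R gives 9>5]
(B,Q): not NE [P1→C gives 11>9; P2→R gives 9>0]
(B,R): not NE [P1→C gives 7>2]
(C,P): not NE [P1→D gives 5>3; P2→Q gives 6>2]
(C,Q): NE
(C,R): not NE [P2→Q gives 6>1]
(D,P): not NE [P2→Q gives 5>3]
(D,Q): not NE [P1→C gives 11>0]
(D,R): not NE [P1→C gives 7>4; P2→Q gives 5>0]

Nash profiles: (C,Q)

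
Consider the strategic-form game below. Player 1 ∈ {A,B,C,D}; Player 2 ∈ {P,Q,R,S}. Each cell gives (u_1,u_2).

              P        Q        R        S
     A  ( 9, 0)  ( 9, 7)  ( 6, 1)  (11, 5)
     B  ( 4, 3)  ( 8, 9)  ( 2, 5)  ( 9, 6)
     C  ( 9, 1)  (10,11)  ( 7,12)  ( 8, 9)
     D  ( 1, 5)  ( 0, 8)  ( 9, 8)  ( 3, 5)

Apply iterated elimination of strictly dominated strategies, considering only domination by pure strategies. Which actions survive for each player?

Survivors P1:{C,D} P2:{Q,R}

P1 drop B (A beats it: P:9>4 Q:9>8 R:6>2 S:11>9)
P2 drop P (Q beats it: A:7>0 C:11>1 D:8>5)
P2 drop S (Q beats it: A:7>5 C:11>9 D:8>5)
P1 drop A (C beats it: Q:10>9 R:7>6)
P1→{C,D} P2→{Q,R}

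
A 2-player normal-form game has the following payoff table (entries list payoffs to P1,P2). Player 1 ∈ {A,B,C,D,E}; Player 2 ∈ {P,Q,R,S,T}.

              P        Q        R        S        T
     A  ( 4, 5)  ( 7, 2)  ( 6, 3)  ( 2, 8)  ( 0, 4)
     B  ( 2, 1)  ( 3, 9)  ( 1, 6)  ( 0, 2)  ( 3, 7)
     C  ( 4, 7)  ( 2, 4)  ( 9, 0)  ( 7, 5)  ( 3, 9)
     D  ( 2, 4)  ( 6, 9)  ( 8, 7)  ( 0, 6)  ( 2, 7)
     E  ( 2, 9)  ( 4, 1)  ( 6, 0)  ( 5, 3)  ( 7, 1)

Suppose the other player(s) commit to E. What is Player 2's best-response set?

P2 best: {P}

u_2(P vs E) = 9
u_2(Q vs E) = 1
u_2(R vs E) = 0
u_2(S vs E) = 3
u_2(T vs E) = 1
max payoff 9 at {P}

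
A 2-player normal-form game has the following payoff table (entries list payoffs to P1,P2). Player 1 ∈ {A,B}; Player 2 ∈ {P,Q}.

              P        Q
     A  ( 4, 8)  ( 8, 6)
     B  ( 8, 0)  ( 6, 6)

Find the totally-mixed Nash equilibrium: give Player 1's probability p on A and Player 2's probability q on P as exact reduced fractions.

P1 indiff ⇒ q·4+(1-q)·8 = q·8+(1-q)·6 ⇒ q(-4) = (1-q)(-2) ⇒ q = 1/3
P2 indiff ⇒ p·8+(1-p)·0 = p·6+(1-p)·6 ⇒ p(2) = (1-p)(6) ⇒ p = 3/4

P1 mixes 3/4 on A; P2 mixes 1/3 on P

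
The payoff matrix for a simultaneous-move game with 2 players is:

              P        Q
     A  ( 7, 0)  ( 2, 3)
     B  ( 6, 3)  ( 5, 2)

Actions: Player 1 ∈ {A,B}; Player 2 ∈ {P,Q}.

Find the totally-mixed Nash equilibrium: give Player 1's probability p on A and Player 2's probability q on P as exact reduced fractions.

P1 indiff ⇒ q·7+(1-q)·2 = q·6+(1-q)·5 ⇒ q(1) = (1-q)(3) ⇒ q = 3/4
P2 indiff ⇒ p·0+(1-p)·3 = p·3+(1-p)·2 ⇒ p(-3) = (1-p)(-1) ⇒ p = 1/4

P1 mixes 1/4 on A; P2 mixes 3/4 on P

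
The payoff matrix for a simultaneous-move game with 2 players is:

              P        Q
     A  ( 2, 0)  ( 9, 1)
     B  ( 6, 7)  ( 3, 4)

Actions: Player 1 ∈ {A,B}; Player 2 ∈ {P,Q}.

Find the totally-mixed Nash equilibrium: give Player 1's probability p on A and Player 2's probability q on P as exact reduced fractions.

P1 indiff ⇒ q·2+(1-q)·9 = q·6+(1-q)·3 ⇒ q(-4) = (1-q)(-6) ⇒ q = 3/5
P2 indiff ⇒ p·0+(1-p)·7 = p·1+(1-p)·4 ⇒ p(-1) = (1-p)(-3) ⇒ p = 3/4

p=3/4, q=3/5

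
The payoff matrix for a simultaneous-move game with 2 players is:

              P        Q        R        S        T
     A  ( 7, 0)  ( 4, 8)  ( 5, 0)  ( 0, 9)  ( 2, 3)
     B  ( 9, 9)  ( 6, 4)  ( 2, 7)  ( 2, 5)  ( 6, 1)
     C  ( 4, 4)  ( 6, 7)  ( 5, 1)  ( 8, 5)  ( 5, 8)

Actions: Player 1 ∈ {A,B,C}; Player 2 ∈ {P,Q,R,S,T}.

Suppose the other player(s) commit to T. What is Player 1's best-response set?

u_1(A vs T) = 2
u_1(B vs T) = 6
u_1(C vs T) = 5
max payoff 6 at {B}

argmax u_1 = {B}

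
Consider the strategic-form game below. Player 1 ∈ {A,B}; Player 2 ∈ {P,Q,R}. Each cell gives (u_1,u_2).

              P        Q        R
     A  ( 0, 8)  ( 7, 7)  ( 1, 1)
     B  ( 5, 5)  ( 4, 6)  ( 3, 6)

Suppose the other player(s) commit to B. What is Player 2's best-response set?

u_2(P vs B) = 5
u_2(Q vs B) = 6
u_2(R vs B) = 6
max payoff 6 at {Q,R}

argmax u_2 = {Q,R}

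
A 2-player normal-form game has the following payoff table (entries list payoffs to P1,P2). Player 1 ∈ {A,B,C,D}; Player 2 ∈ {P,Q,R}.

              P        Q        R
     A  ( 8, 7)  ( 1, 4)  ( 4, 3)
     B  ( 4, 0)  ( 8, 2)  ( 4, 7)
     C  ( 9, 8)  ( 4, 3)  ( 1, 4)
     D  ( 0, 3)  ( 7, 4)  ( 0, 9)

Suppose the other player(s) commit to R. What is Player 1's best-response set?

BR_1 = {A,B}

u_1(A vs R) = 4
u_1(B vs R) = 4
u_1(C vs R) = 1
u_1(D vs R) = 0
max payoff 4 at {A,B}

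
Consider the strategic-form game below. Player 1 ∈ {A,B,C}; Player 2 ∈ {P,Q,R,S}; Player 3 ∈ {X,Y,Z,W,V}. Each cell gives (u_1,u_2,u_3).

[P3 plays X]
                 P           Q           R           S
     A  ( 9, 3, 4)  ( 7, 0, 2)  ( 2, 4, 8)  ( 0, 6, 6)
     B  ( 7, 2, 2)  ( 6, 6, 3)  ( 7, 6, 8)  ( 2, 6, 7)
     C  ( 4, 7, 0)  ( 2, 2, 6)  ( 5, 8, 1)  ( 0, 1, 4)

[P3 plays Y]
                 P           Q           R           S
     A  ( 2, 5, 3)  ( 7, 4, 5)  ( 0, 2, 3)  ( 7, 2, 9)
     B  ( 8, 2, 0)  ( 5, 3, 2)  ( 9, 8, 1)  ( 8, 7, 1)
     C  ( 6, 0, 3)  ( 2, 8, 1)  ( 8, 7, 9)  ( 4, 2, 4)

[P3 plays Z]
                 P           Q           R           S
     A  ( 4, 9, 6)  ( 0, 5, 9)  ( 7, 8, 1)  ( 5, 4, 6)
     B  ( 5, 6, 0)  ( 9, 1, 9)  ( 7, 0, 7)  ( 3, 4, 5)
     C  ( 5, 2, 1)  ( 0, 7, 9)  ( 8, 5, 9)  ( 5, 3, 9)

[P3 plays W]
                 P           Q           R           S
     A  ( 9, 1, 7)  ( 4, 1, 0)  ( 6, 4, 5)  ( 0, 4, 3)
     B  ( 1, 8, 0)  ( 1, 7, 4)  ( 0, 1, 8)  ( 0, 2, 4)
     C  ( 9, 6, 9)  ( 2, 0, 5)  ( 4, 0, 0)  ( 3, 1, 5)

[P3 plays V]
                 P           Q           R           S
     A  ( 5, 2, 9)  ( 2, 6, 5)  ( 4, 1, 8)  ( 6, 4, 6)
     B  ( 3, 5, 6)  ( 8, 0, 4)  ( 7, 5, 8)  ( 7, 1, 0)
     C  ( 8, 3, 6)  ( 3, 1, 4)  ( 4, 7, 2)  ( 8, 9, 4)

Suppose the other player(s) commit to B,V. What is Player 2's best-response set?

P2 best: {P,R}

u_2(P vs B,V) = 5
u_2(Q vs B,V) = 0
u_2(R vs B,V) = 5
u_2(S vs B,V) = 1
max payoff 5 at {P,R}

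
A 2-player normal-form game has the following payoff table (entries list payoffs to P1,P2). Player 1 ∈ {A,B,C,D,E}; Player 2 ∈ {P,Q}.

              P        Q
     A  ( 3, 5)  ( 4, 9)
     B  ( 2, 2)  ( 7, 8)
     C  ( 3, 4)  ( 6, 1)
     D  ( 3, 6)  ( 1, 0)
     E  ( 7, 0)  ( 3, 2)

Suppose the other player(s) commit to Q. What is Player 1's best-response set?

P1 best: {B}

u_1(A vs Q) = 4
u_1(B vs Q) = 7
u_1(C vs Q) = 6
u_1(D vs Q) = 1
u_1(E vs Q) = 3
max payoff 7 at {B}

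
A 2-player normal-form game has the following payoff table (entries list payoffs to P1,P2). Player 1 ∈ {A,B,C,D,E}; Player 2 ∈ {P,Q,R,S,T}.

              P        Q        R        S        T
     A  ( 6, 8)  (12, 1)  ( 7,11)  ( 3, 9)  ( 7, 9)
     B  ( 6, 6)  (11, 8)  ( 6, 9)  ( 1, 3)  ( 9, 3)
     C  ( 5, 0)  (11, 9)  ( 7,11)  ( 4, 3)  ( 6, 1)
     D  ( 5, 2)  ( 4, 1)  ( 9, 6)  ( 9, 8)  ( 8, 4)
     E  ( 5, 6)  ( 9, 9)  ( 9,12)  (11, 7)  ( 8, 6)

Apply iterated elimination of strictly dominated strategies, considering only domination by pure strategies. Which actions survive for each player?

IESDS → P1:{D,E} P2:{R,S}

P2 drop P (R beats it: A:11>8 B:9>6 C:11>0 D:6>2 E:12>6)
P2 drop Q (R beats it: A:11>1 B:9>8 C:11>9 D:6>1 E:12>9)
P1 drop A (D beats it: R:9>7 S:9>3 T:8>7)
P1 drop C (D beats it: R:9>7 S:9>4 T:8>6)
P2 drop T (R beats it: B:9>3 D:6>4 E:12>6)
P1 drop B (D beats it: R:9>6 S:9>1)
P1→{D,E} P2→{R,S}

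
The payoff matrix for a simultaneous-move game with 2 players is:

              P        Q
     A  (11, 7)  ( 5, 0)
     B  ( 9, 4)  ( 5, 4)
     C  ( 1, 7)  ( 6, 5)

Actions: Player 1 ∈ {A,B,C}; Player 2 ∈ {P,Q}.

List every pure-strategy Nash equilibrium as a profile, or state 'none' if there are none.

(A,P): NE
(A,Q): not NE [P1→C gives 6>5; P2→P gives 7>0]
(B,P): not NE [P1→A gives 11>9]
(B,Q): not NE [P1→C gives 6>5]
(C,P): not NE [P1→A gives 11>1]
(C,Q): not NE [P2→P gives 7>5]

Nash profiles: (A,P)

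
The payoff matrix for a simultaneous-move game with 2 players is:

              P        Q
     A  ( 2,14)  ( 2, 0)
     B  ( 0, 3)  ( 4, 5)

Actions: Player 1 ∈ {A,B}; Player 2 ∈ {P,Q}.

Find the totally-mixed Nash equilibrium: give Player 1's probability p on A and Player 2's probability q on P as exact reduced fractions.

P1 indiff ⇒ q·2+(1-q)·2 = q·0+(1-q)·4 ⇒ q(2) = (1-q)(2) ⇒ q = 1/2
P2 indiff ⇒ p·14+(1-p)·3 = p·0+(1-p)·5 ⇒ p(14) = (1-p)(2) ⇒ p = 1/8

p=1/8, q=1/2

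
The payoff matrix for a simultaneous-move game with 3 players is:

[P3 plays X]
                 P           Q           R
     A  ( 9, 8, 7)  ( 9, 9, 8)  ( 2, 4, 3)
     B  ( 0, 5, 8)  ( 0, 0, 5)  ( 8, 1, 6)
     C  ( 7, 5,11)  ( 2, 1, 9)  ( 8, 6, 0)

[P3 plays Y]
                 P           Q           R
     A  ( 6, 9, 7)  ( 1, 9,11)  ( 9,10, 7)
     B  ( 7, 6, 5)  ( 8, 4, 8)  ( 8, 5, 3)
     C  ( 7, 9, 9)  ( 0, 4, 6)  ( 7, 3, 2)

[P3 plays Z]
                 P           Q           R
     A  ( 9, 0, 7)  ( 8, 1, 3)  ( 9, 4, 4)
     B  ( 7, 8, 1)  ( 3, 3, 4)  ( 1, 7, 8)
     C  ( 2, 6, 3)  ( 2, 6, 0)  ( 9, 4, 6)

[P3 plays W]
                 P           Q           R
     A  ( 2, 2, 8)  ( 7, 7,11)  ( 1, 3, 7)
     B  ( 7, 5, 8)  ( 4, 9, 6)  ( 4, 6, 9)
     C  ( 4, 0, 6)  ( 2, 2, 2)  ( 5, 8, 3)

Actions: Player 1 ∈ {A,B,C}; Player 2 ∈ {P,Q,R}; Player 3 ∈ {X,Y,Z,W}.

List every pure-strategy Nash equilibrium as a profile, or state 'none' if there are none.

(A,P,X): not NE [P2→Q gives 9>8; P3→W gives 8>7]
(A,P,Y): not NE [P1→C gives 7>6; P2→R gives 10>9; P3→W gives 8>7]
(A,P,Z): not NE [P2→R gives 4>0; P3→W gives 8>7]
(A,P,W): not NE [P1→B gives 7>2; P2→Q gives 7>2]
(A,Q,X): not NE [P3→W gives 11>8]
(A,Q,Y): not NE [P1→B gives 8>1; P2→R gives 10>9]
(A,Q,Z): not NE [P2→R gives 4>1; P3→W gives 11>3]
(A,Q,W): NE
(A,R,X): not NE [P1→C gives 8>2; P2→Q gives 9>4; P3→W gives 7>3]
(A,R,Y): NE
(A,R,Z): not NE [P3→W gives 7>4]
(A,R,W): not NE [P1→C gives 5>1; P2→Q gives 7>3]
(B,P,X): not NE [P1→A gives 9>0]
(B,P,Y): not NE [P3→W gives 8>5]
(B,P,Z): not NE [P1→A gives 9>7; P3→W gives 8>1]
(B,P,W): not NE [P2→Q gives 9>5]
(B,Q,X): not NE [P1→A gives 9>0; P2→P gives 5>0; P3→Y gives 8>5]
(B,Q,Y): not NE [P2→P gives 6>4]
(B,Q,Z): not NE [P1→A gives 8>3; P2→P gives 8>3; P3→Y gives 8>4]
(B,Q,W): not NE [P1→A gives 7>4; P3→Y gives 8>6]
(B,R,X): not NE [P2→P gives 5>1; P3→W gives 9>6]
(B,R,Y): not NE [P1→A gives 9>8; P2→P gives 6>5; P3→W gives 9>3]
(B,R,Z): not NE [P1→C gives 9>1; P2→P gives 8>7; P3→W gives 9>8]
(B,R,W): not NE [P1→C gives 5>4; P2→Q gives 9>6]
(C,P,X): not NE [P1→A gives 9>7; P2→R gives 6>5]
(C,P,Y): not NE [P3→X gives 11>9]
(C,P,Z): not NE [P1→A gives 9>2; P3→X gives 11>3]
(C,P,W): not NE [P1→B gives 7>4; P2→R gives 8>0; P3→X gives 11>6]
(C,Q,X): not NE [P1→A gives 9>2; P2→R gives 6>1]
(C,Q,Y): not NE [P1→B gives 8>0; P2→P gives 9>4; P3→X gives 9>6]
(C,Q,Z): not NE [P1→A gives 8>2; P3→X gives 9>0]
(C,Q,W): not NE [P1→A gives 7>2; P2→R gives 8>2; P3→X gives 9>2]
(C,R,X): not NE [P3→Z gives 6>0]
(C,R,Y): not NE [P1→A gives 9>7; P2→P gives 9>3; P3→Z gives 6>2]
(C,R,Z): not NE [P2→Q gives 6>4]
(C,R,W): not NE [P3→Z gives 6>3]

PSNE = {(A,Q,W), (A,R,Y)}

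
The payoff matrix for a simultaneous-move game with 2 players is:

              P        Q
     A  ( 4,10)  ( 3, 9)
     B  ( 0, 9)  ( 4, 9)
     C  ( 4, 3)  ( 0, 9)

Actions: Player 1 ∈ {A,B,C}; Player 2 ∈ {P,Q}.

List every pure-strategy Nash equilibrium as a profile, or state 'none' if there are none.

Nash profiles: (A,P), (B,Q)

(A,P): NE
(A,Q): not NE [P1→B gives 4>3; P2→P gives 10>9]
(B,P): not NE [P1→C gives 4>0]
(B,Q): NE
(C,P): not NE [P2→Q gives 9>3]
(C,Q): not NE [P1→B gives 4>0]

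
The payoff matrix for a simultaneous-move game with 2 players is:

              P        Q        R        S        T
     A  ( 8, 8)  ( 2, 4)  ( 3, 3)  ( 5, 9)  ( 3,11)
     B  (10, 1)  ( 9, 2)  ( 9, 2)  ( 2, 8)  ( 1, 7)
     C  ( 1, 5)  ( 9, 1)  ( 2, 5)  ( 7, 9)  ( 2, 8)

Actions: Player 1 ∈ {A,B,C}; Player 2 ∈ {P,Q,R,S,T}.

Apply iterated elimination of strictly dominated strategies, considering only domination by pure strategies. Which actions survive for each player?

Remaining: P1:{A,C} P2:{S,T}

P2 drop P (S beats it: A:9>8 B:8>1 C:9>5)
P2 drop Q (S beats it: A:9>4 B:8>2 C:9>1)
P2 drop R (S beats it: A:9>3 B:8>2 C:9>5)
P1 drop B (A beats it: S:5>2 T:3>1)
P1→{A,C} P2→{S,T}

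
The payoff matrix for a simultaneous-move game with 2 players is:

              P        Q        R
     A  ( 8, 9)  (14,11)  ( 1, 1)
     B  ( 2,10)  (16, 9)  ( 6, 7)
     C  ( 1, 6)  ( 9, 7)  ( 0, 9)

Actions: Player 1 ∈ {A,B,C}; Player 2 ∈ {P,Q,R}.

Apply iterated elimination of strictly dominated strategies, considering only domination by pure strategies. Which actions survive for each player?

Remaining: P1:{A,B} P2:{P,Q}

P1 drop C (A beats it: P:8>1 Q:14>9 R:1>0)
P2 drop R (P beats it: A:9>1 B:10>7)
P1→{A,B} P2→{P,Q}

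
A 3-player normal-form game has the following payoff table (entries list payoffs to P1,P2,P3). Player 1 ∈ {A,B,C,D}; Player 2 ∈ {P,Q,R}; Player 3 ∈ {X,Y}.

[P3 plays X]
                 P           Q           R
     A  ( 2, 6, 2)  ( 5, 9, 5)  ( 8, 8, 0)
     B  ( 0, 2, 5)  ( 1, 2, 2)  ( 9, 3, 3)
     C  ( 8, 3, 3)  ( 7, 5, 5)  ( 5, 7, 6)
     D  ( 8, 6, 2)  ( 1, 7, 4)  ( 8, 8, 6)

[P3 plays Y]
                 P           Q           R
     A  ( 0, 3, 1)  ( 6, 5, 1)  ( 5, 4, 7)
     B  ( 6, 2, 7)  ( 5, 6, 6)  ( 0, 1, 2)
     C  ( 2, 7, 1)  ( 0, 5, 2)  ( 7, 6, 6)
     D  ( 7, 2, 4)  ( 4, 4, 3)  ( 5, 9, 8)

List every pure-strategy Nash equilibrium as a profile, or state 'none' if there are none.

(A,P,X): not NE [P1→D gives 8>2; P2→Q gives 9>6]
(A,P,Y): not NE [P1→D gives 7>0; P2→Q gives 5>3; P3→X gives 2>1]
(A,Q,X): not NE [P1→C gives 7>5]
(A,Q,Y): not NE [P3→X gives 5>1]
(A,R,X): not NE [P1→B gives 9>8; P2→Q gives 9>8; P3→Y gives 7>0]
(A,R,Y): not NE [P1→C gives 7>5; P2→Q gives 5>4]
(B,P,X): not NE [P1→D gives 8>0; P2→R gives 3>2; P3→Y gives 7>5]
(B,P,Y): not NE [P1→D gives 7>6; P2→Q gives 6>2]
(B,Q,X): not NE [P1→C gives 7>1; P2→R gives 3>2; P3→Y gives 6>2]
(B,Q,Y): not NE [P1→A gives 6>5]
(B,R,X): NE
(B,R,Y): not NE [P1→C gives 7>0; P2→Q gives 6>1; P3→X gives 3>2]
(C,P,X): not NE [P2→R gives 7>3]
(C,P,Y): not NE [P1→D gives 7>2; P3→X gives 3>1]
(C,Q,X): not NE [P2→R gives 7>5]
(C,Q,Y): not NE [P1→A gives 6>0; P2→P gives 7>5; P3→X gives 5>2]
(C,R,X): not NE [P1→B gives 9>5]
(C,R,Y): not NE [P2→P gives 7>6]
(D,P,X): not NE [P2→R gives 8>6; P3→Y gives 4>2]
(D,P,Y): not NE [P2→R gives 9>2]
(D,Q,X): not NE [P1→C gives 7>1; P2→R gives 8>7]
(D,Q,Y): not NE [P1→A gives 6>4; P2→R gives 9>4; P3→X gives 4>3]
(D,R,X): not NE [P1→B gives 9>8; P3→Y gives 8>6]
(D,R,Y): not NE [P1→C gives 7>5]

PSNE = {(B,R,X)}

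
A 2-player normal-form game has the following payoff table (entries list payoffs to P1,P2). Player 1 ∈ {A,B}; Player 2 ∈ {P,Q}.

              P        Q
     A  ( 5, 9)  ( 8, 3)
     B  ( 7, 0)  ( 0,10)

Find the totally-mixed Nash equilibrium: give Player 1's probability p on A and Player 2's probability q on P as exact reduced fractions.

P1 indiff ⇒ q·5+(1-q)·8 = q·7+(1-q)·0 ⇒ q(-2) = (1-q)(-8) ⇒ q = 4/5
P2 indiff ⇒ p·9+(1-p)·0 = p·3+(1-p)·10 ⇒ p(6) = (1-p)(10) ⇒ p = 5/8

p=5/8, q=4/5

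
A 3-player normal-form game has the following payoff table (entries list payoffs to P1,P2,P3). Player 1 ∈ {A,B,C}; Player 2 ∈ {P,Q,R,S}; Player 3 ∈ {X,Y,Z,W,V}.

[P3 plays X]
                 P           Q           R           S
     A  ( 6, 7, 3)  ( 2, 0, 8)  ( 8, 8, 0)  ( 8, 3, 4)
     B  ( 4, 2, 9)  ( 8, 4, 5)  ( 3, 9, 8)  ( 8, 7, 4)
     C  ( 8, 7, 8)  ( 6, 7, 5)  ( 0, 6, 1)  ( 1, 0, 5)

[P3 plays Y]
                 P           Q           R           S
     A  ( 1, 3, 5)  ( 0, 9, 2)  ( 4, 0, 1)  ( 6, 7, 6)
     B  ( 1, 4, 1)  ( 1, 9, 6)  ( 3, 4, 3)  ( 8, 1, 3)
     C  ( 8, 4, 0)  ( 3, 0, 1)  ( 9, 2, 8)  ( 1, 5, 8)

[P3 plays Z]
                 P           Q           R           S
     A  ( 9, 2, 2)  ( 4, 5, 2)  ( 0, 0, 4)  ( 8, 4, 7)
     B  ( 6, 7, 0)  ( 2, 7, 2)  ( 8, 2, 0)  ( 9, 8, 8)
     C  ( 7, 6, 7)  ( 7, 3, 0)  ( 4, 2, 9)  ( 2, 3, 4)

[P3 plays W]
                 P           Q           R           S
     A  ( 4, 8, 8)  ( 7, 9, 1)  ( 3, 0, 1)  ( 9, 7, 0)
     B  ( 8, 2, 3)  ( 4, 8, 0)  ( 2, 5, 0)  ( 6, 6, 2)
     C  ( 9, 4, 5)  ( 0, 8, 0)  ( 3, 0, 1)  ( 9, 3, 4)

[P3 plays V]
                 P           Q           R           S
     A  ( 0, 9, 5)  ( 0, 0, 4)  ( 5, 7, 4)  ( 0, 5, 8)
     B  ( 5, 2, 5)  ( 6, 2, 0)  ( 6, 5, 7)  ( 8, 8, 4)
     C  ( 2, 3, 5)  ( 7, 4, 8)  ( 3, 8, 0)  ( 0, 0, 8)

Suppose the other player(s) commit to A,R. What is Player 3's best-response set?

argmax u_3 = {Z,V}

u_3(X vs A,R) = 0
u_3(Y vs A,R) = 1
u_3(Z vs A,R) = 4
u_3(W vs A,R) = 1
u_3(V vs A,R) = 4
max payoff 4 at {Z,V}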